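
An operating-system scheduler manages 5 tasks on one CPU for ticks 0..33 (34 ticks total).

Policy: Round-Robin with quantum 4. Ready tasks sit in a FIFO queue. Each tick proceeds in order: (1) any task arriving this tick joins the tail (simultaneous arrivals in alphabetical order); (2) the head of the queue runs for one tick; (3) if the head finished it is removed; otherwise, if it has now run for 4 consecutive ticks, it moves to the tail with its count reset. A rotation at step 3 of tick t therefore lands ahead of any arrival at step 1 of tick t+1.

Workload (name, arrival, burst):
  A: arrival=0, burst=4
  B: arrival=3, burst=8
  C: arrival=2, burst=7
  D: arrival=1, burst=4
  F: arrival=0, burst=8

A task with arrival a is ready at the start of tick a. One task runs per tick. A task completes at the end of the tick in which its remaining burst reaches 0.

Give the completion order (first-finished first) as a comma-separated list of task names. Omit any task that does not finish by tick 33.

completion order = A, D, F, C, B

t=0: queue=[A,F] q_used=0 → run A
t=1: queue=[A,F,D] q_used=1 → run A
t=2: queue=[A,F,D,C] q_used=2 → run A
t=3: queue=[A,F,D,C,B] q_used=3 → run A
t=4: queue=[F,D,C,B] q_used=0 → run F
t=5: queue=[F,D,C,B] q_used=1 → run F
t=6: queue=[F,D,C,B] q_used=2 → run F
t=7: queue=[F,D,C,B] q_used=3 → run F
t=8: queue=[D,C,B,F] q_used=0 → run D
t=9: queue=[D,C,B,F] q_used=1 → run D
t=10: queue=[D,C,B,F] q_used=2 → run D
t=11: queue=[D,C,B,F] q_used=3 → run D
t=12: queue=[C,B,F] q_used=0 → run C
t=13: queue=[C,B,F] q_used=1 → run C
t=14: queue=[C,B,F] q_used=2 → run C
t=15: queue=[C,B,F] q_used=3 → run C
t=16: queue=[B,F,C] q_used=0 → run B
t=17: queue=[B,F,C] q_used=1 → run B
t=18: queue=[B,F,C] q_used=2 → run B
t=19: queue=[B,F,C] q_used=3 → run B
t=20: queue=[F,C,B] q_used=0 → run F
t=21: queue=[F,C,B] q_used=1 → run F
t=22: queue=[F,C,B] q_used=2 → run F
t=23: queue=[F,C,B] q_used=3 → run F
t=24: queue=[C,B] q_used=0 → run C
t=25: queue=[C,B] q_used=1 → run C
t=26: queue=[C,B] q_used=2 → run C
t=27: queue=[B] q_used=0 → run B
t=28: queue=[B] q_used=1 → run B
t=29: queue=[B] q_used=2 → run B
t=30: queue=[B] q_used=3 → run B
t=31: (idle)
t=32: (idle)
t=33: (idle)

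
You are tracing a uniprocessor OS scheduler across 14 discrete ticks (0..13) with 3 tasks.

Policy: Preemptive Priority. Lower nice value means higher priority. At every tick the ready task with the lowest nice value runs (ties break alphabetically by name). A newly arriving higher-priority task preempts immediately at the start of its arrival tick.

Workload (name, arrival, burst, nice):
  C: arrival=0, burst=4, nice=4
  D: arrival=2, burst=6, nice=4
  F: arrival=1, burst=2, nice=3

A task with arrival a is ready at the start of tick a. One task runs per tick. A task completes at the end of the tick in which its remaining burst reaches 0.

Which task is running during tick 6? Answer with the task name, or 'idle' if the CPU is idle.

running at tick 6 = D

t=0: ready={C} → run C
t=1: ready={C,F} → run F
t=2: ready={C,D,F} → run F
t=3: ready={C,D} → run C
t=4: ready={C,D} → run C
t=5: ready={C,D} → run C
t=6: ready={D} → run D
t=7: ready={D} → run D
t=8: ready={D} → run D
t=9: ready={D} → run D
t=10: ready={D} → run D
t=11: ready={D} → run D
t=12: (idle)
t=13: (idle)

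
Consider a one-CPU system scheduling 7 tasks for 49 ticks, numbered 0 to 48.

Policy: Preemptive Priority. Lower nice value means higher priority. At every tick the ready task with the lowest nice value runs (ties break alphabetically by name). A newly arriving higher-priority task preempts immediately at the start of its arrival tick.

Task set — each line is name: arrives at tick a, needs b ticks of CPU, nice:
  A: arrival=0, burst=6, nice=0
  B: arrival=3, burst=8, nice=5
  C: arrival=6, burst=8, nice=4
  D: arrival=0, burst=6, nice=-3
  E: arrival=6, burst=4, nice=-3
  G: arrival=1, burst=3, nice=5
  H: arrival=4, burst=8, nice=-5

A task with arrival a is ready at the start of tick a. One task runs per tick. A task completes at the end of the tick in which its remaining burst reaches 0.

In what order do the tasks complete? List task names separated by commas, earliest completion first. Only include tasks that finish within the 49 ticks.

completion order = H, D, E, A, C, B, G

t=0: ready={A,D} → run D
t=1: ready={A,D,G} → run D
t=2: ready={A,D,G} → run D
t=3: ready={A,B,D,G} → run D
t=4: ready={A,B,D,G,H} → run H
t=5: ready={A,B,D,G,H} → run H
t=6: ready={A,B,C,D,E,G,H} → run H
t=7: ready={A,B,C,D,E,G,H} → run H
t=8: ready={A,B,C,D,E,G,H} → run H
t=9: ready={A,B,C,D,E,G,H} → run H
t=10: ready={A,B,C,D,E,G,H} → run H
t=11: ready={A,B,C,D,E,G,H} → run H
t=12: ready={A,B,C,D,E,G} → run D
t=13: ready={A,B,C,D,E,G} → run D
t=14: ready={A,B,C,E,G} → run E
t=15: ready={A,B,C,E,G} → run E
t=16: ready={A,B,C,E,G} → run E
t=17: ready={A,B,C,E,G} → run E
t=18: ready={A,B,C,G} → run A
t=19: ready={A,B,C,G} → run A
t=20: ready={A,B,C,G} → run A
t=21: ready={A,B,C,G} → run A
t=22: ready={A,B,C,G} → run A
t=23: ready={A,B,C,G} → run A
t=24: ready={B,C,G} → run C
t=25: ready={B,C,G} → run C
t=26: ready={B,C,G} → run C
t=27: ready={B,C,G} → run C
t=28: ready={B,C,G} → run C
t=29: ready={B,C,G} → run C
t=30: ready={B,C,G} → run C
t=31: ready={B,C,G} → run C
t=32: ready={B,G} → run B
t=33: ready={B,G} → run B
t=34: ready={B,G} → run B
t=35: ready={B,G} → run B
t=36: ready={B,G} → run B
t=37: ready={B,G} → run B
t=38: ready={B,G} → run B
t=39: ready={B,G} → run B
t=40: ready={G} → run G
t=41: ready={G} → run G
t=42: ready={G} → run G
t=43: (idle)
t=44: (idle)
t=45: (idle)
t=46: (idle)
t=47: (idle)
t=48: (idle)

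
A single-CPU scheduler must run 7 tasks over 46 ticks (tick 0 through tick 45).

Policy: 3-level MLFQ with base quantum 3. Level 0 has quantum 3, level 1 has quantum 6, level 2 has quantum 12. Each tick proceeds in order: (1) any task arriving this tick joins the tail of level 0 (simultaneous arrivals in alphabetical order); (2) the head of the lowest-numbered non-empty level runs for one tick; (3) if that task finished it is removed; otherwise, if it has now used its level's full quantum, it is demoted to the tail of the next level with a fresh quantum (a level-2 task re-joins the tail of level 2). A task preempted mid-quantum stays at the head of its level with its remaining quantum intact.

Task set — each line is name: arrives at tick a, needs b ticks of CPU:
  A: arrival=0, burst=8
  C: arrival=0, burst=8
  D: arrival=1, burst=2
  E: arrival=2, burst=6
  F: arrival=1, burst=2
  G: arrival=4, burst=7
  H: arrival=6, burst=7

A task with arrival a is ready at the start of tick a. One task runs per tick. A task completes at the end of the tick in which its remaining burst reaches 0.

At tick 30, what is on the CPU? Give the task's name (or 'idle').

running at tick 30 = E

t=0: L0/L1/L2 = AC/-/- → run A
t=1: L0/L1/L2 = ACDF/-/- → run A
t=2: L0/L1/L2 = ACDFE/-/- → run A
t=3: L0/L1/L2 = CDFE/A/- → run C
t=4: L0/L1/L2 = CDFEG/A/- → run C
t=5: L0/L1/L2 = CDFEG/A/- → run C
t=6: L0/L1/L2 = DFEGH/AC/- → run D
t=7: L0/L1/L2 = DFEGH/AC/- → run D
t=8: L0/L1/L2 = FEGH/AC/- → run F
t=9: L0/L1/L2 = FEGH/AC/- → run F
t=10: L0/L1/L2 = EGH/AC/- → run E
t=11: L0/L1/L2 = EGH/AC/- → run E
t=12: L0/L1/L2 = EGH/AC/- → run E
t=13: L0/L1/L2 = GH/ACE/- → run G
t=14: L0/L1/L2 = GH/ACE/- → run G
t=15: L0/L1/L2 = GH/ACE/- → run G
t=16: L0/L1/L2 = H/ACEG/- → run H
t=17: L0/L1/L2 = H/ACEG/- → run H
t=18: L0/L1/L2 = H/ACEG/- → run H
t=19: L0/L1/L2 = -/ACEGH/- → run A
t=20: L0/L1/L2 = -/ACEGH/- → run A
t=21: L0/L1/L2 = -/ACEGH/- → run A
t=22: L0/L1/L2 = -/ACEGH/- → run A
t=23: L0/L1/L2 = -/ACEGH/- → run A
t=24: L0/L1/L2 = -/CEGH/- → run C
t=25: L0/L1/L2 = -/CEGH/- → run C
t=26: L0/L1/L2 = -/CEGH/- → run C
t=27: L0/L1/L2 = -/CEGH/- → run C
t=28: L0/L1/L2 = -/CEGH/- → run C
t=29: L0/L1/L2 = -/EGH/- → run E
t=30: L0/L1/L2 = -/EGH/- → run E
t=31: L0/L1/L2 = -/EGH/- → run E
t=32: L0/L1/L2 = -/GH/- → run G
t=33: L0/L1/L2 = -/GH/- → run G
t=34: L0/L1/L2 = -/GH/- → run G
t=35: L0/L1/L2 = -/GH/- → run G
t=36: L0/L1/L2 = -/H/- → run H
t=37: L0/L1/L2 = -/H/- → run H
t=38: L0/L1/L2 = -/H/- → run H
t=39: L0/L1/L2 = -/H/- → run H
t=40: (idle)
t=41: (idle)
t=42: (idle)
t=43: (idle)
t=44: (idle)
t=45: (idle)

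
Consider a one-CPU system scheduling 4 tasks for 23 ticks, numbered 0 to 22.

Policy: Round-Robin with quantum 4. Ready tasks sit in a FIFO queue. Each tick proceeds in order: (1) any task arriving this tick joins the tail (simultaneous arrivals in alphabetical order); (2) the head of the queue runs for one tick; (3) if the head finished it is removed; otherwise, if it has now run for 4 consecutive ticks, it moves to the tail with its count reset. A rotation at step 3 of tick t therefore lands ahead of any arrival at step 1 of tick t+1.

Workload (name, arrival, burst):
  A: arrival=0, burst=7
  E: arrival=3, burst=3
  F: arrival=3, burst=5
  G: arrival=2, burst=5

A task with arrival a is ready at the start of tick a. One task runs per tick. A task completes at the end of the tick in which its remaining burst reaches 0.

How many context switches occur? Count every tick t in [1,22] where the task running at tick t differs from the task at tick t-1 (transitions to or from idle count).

t=0: queue=[A] q_used=0 → run A
t=1: queue=[A] q_used=1 → run A
t=2: queue=[A,G] q_used=2 → run A
t=3: queue=[A,G,E,F] q_used=3 → run A
t=4: queue=[G,E,F,A] q_used=0 → run G
t=5: queue=[G,E,F,A] q_used=1 → run G
t=6: queue=[G,E,F,A] q_used=2 → run G
t=7: queue=[G,E,F,A] q_used=3 → run G
t=8: queue=[E,F,A,G] q_used=0 → run E
t=9: queue=[E,F,A,G] q_used=1 → run E
t=10: queue=[E,F,A,G] q_used=2 → run E
t=11: queue=[F,A,G] q_used=0 → run F
t=12: queue=[F,A,G] q_used=1 → run F
t=13: queue=[F,A,G] q_used=2 → run F
t=14: queue=[F,A,G] q_used=3 → run F
t=15: queue=[A,G,F] q_used=0 → run A
t=16: queue=[A,G,F] q_used=1 → run A
t=17: queue=[A,G,F] q_used=2 → run A
t=18: queue=[G,F] q_used=0 → run G
t=19: queue=[F] q_used=0 → run F
t=20: (idle)
t=21: (idle)
t=22: (idle)

context switches = 7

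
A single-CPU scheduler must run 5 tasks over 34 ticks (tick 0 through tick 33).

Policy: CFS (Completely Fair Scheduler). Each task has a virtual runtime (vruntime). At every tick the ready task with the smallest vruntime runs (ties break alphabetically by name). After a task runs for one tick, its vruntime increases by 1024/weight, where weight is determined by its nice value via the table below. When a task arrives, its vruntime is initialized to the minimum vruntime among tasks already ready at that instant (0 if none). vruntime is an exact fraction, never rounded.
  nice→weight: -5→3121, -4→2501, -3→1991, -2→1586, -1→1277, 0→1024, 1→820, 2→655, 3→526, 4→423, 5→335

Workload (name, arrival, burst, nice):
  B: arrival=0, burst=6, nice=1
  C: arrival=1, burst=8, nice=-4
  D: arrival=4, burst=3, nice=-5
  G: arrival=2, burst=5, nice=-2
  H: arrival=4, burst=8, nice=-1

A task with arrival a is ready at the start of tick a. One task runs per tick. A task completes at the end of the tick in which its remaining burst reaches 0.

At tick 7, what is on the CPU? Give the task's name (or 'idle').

running at tick 7 = G

t=0: vr[B=0] → run B
t=1: vr[B=256/205 C=256/205] → run B
t=2: vr[B=512/205 C=256/205 G=256/205] → run C
t=3: vr[B=512/205 C=20736/12505 G=256/205] → run G
t=4: vr[B=512/205 C=20736/12505 D=20736/12505 G=307968/162565 H=20736/12505] → run C
t=5: vr[B=512/205 C=25856/12505 D=20736/12505 G=307968/162565 H=20736/12505] → run D
t=6: vr[B=512/205 C=25856/12505 D=77522176/39028105 G=307968/162565 H=20736/12505] → run H
t=7: vr[B=512/205 C=25856/12505 D=77522176/39028105 G=307968/162565 H=39284992/15968885] → run G
t=8: vr[B=512/205 C=25856/12505 D=77522176/39028105 G=412928/162565 H=39284992/15968885] → run D
t=9: vr[B=512/205 C=25856/12505 D=90327296/39028105 G=412928/162565 H=39284992/15968885] → run C
t=10: vr[B=512/205 C=30976/12505 D=90327296/39028105 G=412928/162565 H=39284992/15968885] → run D
t=11: vr[B=512/205 C=30976/12505 G=412928/162565 H=39284992/15968885] → run H
t=12: vr[B=512/205 C=30976/12505 G=412928/162565 H=52090112/15968885] → run C
t=13: vr[B=512/205 C=36096/12505 G=412928/162565 H=52090112/15968885] → run B
t=14: vr[B=768/205 C=36096/12505 G=412928/162565 H=52090112/15968885] → run G
t=15: vr[B=768/205 C=36096/12505 G=517888/162565 H=52090112/15968885] → run C
t=16: vr[B=768/205 C=41216/12505 G=517888/162565 H=52090112/15968885] → run G
t=17: vr[B=768/205 C=41216/12505 G=622848/162565 H=52090112/15968885] → run H
t=18: vr[B=768/205 C=41216/12505 G=622848/162565 H=64895232/15968885] → run C
t=19: vr[B=768/205 C=46336/12505 G=622848/162565 H=64895232/15968885] → run C
t=20: vr[B=768/205 C=51456/12505 G=622848/162565 H=64895232/15968885] → run B
t=21: vr[B=1024/205 C=51456/12505 G=622848/162565 H=64895232/15968885] → run G
t=22: vr[B=1024/205 C=51456/12505 H=64895232/15968885] → run H
t=23: vr[B=1024/205 C=51456/12505 H=77700352/15968885] → run C
t=24: vr[B=1024/205 H=77700352/15968885] → run H
t=25: vr[B=1024/205 H=90505472/15968885] → run B
t=26: vr[B=256/41 H=90505472/15968885] → run H
t=27: vr[B=256/41 H=103310592/15968885] → run B
t=28: vr[H=103310592/15968885] → run H
t=29: vr[H=116115712/15968885] → run H
t=30: (idle)
t=31: (idle)
t=32: (idle)
t=33: (idle)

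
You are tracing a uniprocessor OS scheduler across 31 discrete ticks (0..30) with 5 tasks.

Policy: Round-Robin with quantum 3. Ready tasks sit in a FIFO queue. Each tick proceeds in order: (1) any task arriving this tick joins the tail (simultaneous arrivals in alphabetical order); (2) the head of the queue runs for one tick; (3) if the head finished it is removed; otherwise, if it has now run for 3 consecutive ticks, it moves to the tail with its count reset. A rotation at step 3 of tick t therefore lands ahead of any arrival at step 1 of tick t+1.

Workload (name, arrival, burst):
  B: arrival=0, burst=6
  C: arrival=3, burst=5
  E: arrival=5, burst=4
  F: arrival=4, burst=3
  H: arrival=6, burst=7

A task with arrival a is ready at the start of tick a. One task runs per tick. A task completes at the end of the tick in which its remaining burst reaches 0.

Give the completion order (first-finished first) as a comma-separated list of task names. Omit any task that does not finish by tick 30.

completion order = B, F, C, E, H

t=0: queue=[B] q_used=0 → run B
t=1: queue=[B] q_used=1 → run B
t=2: queue=[B] q_used=2 → run B
t=3: queue=[B,C] q_used=0 → run B
t=4: queue=[B,C,F] q_used=1 → run B
t=5: queue=[B,C,F,E] q_used=2 → run B
t=6: queue=[C,F,E,H] q_used=0 → run C
t=7: queue=[C,F,E,H] q_used=1 → run C
t=8: queue=[C,F,E,H] q_used=2 → run C
t=9: queue=[F,E,H,C] q_used=0 → run F
t=10: queue=[F,E,H,C] q_used=1 → run F
t=11: queue=[F,E,H,C] q_used=2 → run F
t=12: queue=[E,H,C] q_used=0 → run E
t=13: queue=[E,H,C] q_used=1 → run E
t=14: queue=[E,H,C] q_used=2 → run E
t=15: queue=[H,C,E] q_used=0 → run H
t=16: queue=[H,C,E] q_used=1 → run H
t=17: queue=[H,C,E] q_used=2 → run H
t=18: queue=[C,E,H] q_used=0 → run C
t=19: queue=[C,E,H] q_used=1 → run C
t=20: queue=[E,H] q_used=0 → run E
t=21: queue=[H] q_used=0 → run H
t=22: queue=[H] q_used=1 → run H
t=23: queue=[H] q_used=2 → run H
t=24: queue=[H] q_used=0 → run H
t=25: (idle)
t=26: (idle)
t=27: (idle)
t=28: (idle)
t=29: (idle)
t=30: (idle)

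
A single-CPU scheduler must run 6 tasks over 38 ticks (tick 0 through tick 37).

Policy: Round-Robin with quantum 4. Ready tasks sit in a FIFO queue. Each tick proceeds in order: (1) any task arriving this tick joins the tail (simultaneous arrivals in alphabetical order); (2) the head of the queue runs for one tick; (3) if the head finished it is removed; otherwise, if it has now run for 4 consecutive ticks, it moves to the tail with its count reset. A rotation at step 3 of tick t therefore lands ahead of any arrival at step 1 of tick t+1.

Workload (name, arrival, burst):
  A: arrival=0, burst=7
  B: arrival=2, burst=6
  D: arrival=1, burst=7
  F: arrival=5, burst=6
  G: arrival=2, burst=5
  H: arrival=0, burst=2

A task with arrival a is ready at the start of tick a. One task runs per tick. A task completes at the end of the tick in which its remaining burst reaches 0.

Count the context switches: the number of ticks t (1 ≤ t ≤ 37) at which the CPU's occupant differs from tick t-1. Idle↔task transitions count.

context switches = 11

t=0: queue=[A,H] q_used=0 → run A
t=1: queue=[A,H,D] q_used=1 → run A
t=2: queue=[A,H,D,B,G] q_used=2 → run A
t=3: queue=[A,H,D,B,G] q_used=3 → run A
t=4: queue=[H,D,B,G,A] q_used=0 → run H
t=5: queue=[H,D,B,G,A,F] q_used=1 → run H
t=6: queue=[D,B,G,A,F] q_used=0 → run D
t=7: queue=[D,B,G,A,F] q_used=1 → run D
t=8: queue=[D,B,G,A,F] q_used=2 → run D
t=9: queue=[D,B,G,A,F] q_used=3 → run D
t=10: queue=[B,G,A,F,D] q_used=0 → run B
t=11: queue=[B,G,A,F,D] q_used=1 → run B
t=12: queue=[B,G,A,F,D] q_used=2 → run B
t=13: queue=[B,G,A,F,D] q_used=3 → run B
t=14: queue=[G,A,F,D,B] q_used=0 → run G
t=15: queue=[G,A,F,D,B] q_used=1 → run G
t=16: queue=[G,A,F,D,B] q_used=2 → run G
t=17: queue=[G,A,F,D,B] q_used=3 → run G
t=18: queue=[A,F,D,B,G] q_used=0 → run A
t=19: queue=[A,F,D,B,G] q_used=1 → run A
t=20: queue=[A,F,D,B,G] q_used=2 → run A
t=21: queue=[F,D,B,G] q_used=0 → run F
t=22: queue=[F,D,B,G] q_used=1 → run F
t=23: queue=[F,D,B,G] q_used=2 → run F
t=24: queue=[F,D,B,G] q_used=3 → run F
t=25: queue=[D,B,G,F] q_used=0 → run D
t=26: queue=[D,B,G,F] q_used=1 → run D
t=27: queue=[D,B,G,F] q_used=2 → run D
t=28: queue=[B,G,F] q_used=0 → run B
t=29: queue=[B,G,F] q_used=1 → run B
t=30: queue=[G,F] q_used=0 → run G
t=31: queue=[F] q_used=0 → run F
t=32: queue=[F] q_used=1 → run F
t=33: (idle)
t=34: (idle)
t=35: (idle)
t=36: (idle)
t=37: (idle)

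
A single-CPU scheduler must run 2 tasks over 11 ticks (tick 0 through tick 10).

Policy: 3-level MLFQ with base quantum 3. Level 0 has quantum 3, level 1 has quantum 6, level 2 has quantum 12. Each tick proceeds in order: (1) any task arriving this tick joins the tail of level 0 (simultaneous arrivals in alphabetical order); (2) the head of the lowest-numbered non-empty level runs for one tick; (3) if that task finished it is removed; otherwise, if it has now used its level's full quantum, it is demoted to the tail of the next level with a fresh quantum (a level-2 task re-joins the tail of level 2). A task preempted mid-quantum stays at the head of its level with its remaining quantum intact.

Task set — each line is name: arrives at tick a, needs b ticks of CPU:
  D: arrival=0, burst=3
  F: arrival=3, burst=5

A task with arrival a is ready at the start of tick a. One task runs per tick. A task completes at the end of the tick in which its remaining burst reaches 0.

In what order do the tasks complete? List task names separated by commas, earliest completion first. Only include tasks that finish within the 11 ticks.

t=0: L0/L1/L2 = D/-/- → run D
t=1: L0/L1/L2 = D/-/- → run D
t=2: L0/L1/L2 = D/-/- → run D
t=3: L0/L1/L2 = F/-/- → run F
t=4: L0/L1/L2 = F/-/- → run F
t=5: L0/L1/L2 = F/-/- → run F
t=6: L0/L1/L2 = -/F/- → run F
t=7: L0/L1/L2 = -/F/- → run F
t=8: (idle)
t=9: (idle)
t=10: (idle)

completion order = D, F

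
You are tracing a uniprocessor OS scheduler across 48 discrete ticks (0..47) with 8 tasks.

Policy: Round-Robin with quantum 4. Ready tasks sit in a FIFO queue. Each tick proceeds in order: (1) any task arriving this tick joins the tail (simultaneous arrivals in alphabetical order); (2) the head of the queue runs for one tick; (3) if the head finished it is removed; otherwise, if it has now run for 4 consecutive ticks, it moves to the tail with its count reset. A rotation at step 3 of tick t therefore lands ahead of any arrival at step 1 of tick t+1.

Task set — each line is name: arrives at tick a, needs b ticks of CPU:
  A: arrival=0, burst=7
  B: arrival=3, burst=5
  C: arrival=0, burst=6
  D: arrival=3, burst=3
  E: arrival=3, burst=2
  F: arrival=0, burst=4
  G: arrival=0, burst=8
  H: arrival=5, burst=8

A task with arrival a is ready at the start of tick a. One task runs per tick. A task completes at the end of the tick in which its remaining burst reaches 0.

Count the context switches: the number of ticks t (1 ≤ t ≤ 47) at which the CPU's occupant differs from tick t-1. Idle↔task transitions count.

t=0: queue=[A,C,F,G] q_used=0 → run A
t=1: queue=[A,C,F,G] q_used=1 → run A
t=2: queue=[A,C,F,G] q_used=2 → run A
t=3: queue=[A,C,F,G,B,D,E] q_used=3 → run A
t=4: queue=[C,F,G,B,D,E,A] q_used=0 → run C
t=5: queue=[C,F,G,B,D,E,A,H] q_used=1 → run C
t=6: queue=[C,F,G,B,D,E,A,H] q_used=2 → run C
t=7: queue=[C,F,G,B,D,E,A,H] q_used=3 → run C
t=8: queue=[F,G,B,D,E,A,H,C] q_used=0 → run F
t=9: queue=[F,G,B,D,E,A,H,C] q_used=1 → run F
t=10: queue=[F,G,B,D,E,A,H,C] q_used=2 → run F
t=11: queue=[F,G,B,D,E,A,H,C] q_used=3 → run F
t=12: queue=[G,B,D,E,A,H,C] q_used=0 → run G
t=13: queue=[G,B,D,E,A,H,C] q_used=1 → run G
t=14: queue=[G,B,D,E,A,H,C] q_used=2 → run G
t=15: queue=[G,B,D,E,A,H,C] q_used=3 → run G
t=16: queue=[B,D,E,A,H,C,G] q_used=0 → run B
t=17: queue=[B,D,E,A,H,C,G] q_used=1 → run B
t=18: queue=[B,D,E,A,H,C,G] q_used=2 → run B
t=19: queue=[B,D,E,A,H,C,G] q_used=3 → run B
t=20: queue=[D,E,A,H,C,G,B] q_used=0 → run D
t=21: queue=[D,E,A,H,C,G,B] q_used=1 → run D
t=22: queue=[D,E,A,H,C,G,B] q_used=2 → run D
t=23: queue=[E,A,H,C,G,B] q_used=0 → run E
t=24: queue=[E,A,H,C,G,B] q_used=1 → run E
t=25: queue=[A,H,C,G,B] q_used=0 → run A
t=26: queue=[A,H,C,G,B] q_used=1 → run A
t=27: queue=[A,H,C,G,B] q_used=2 → run A
t=28: queue=[H,C,G,B] q_used=0 → run H
t=29: queue=[H,C,G,B] q_used=1 → run H
t=30: queue=[H,C,G,B] q_used=2 → run H
t=31: queue=[H,C,G,B] q_used=3 → run H
t=32: queue=[C,G,B,H] q_used=0 → run C
t=33: queue=[C,G,B,H] q_used=1 → run C
t=34: queue=[G,B,H] q_used=0 → run G
t=35: queue=[G,B,H] q_used=1 → run G
t=36: queue=[G,B,H] q_used=2 → run G
t=37: queue=[G,B,H] q_used=3 → run G
t=38: queue=[B,H] q_used=0 → run B
t=39: queue=[H] q_used=0 → run H
t=40: queue=[H] q_used=1 → run H
t=41: queue=[H] q_used=2 → run H
t=42: queue=[H] q_used=3 → run H
t=43: (idle)
t=44: (idle)
t=45: (idle)
t=46: (idle)
t=47: (idle)

context switches = 13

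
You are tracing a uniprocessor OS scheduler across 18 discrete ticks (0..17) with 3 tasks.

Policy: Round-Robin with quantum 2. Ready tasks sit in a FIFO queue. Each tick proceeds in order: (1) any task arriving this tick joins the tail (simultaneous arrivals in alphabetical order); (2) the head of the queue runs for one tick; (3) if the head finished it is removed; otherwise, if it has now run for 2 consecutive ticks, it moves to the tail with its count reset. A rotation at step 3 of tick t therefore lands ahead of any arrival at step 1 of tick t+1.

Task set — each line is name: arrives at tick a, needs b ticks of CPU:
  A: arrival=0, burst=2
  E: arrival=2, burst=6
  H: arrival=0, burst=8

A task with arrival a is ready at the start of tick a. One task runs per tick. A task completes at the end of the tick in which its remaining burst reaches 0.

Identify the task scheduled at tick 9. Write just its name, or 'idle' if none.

t=0: queue=[A,H] q_used=0 → run A
t=1: queue=[A,H] q_used=1 → run A
t=2: queue=[H,E] q_used=0 → run H
t=3: queue=[H,E] q_used=1 → run H
t=4: queue=[E,H] q_used=0 → run E
t=5: queue=[E,H] q_used=1 → run E
t=6: queue=[H,E] q_used=0 → run H
t=7: queue=[H,E] q_used=1 → run H
t=8: queue=[E,H] q_used=0 → run E
t=9: queue=[E,H] q_used=1 → run E
t=10: queue=[H,E] q_used=0 → run H
t=11: queue=[H,E] q_used=1 → run H
t=12: queue=[E,H] q_used=0 → run E
t=13: queue=[E,H] q_used=1 → run E
t=14: queue=[H] q_used=0 → run H
t=15: queue=[H] q_used=1 → run H
t=16: (idle)
t=17: (idle)

running at tick 9 = E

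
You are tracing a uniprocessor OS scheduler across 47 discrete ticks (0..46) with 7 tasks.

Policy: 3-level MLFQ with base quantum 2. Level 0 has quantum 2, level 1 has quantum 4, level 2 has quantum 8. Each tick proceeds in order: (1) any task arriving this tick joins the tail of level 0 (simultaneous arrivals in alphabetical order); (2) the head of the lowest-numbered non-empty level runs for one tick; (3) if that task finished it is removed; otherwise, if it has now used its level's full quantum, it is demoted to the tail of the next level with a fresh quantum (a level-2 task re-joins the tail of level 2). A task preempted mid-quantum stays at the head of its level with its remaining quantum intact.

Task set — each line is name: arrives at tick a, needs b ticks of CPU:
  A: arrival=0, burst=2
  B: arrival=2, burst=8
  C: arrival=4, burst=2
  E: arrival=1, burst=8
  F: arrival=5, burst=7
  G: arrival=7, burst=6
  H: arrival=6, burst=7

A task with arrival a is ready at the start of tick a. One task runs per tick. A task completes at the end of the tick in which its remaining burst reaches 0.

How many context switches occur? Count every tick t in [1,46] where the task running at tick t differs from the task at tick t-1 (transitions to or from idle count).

t=0: L0/L1/L2 = A/-/- → run A
t=1: L0/L1/L2 = AE/-/- → run A
t=2: L0/L1/L2 = EB/-/- → run E
t=3: L0/L1/L2 = EB/-/- → run E
t=4: L0/L1/L2 = BC/E/- → run B
t=5: L0/L1/L2 = BCF/E/- → run B
t=6: L0/L1/L2 = CFH/EB/- → run C
t=7: L0/L1/L2 = CFHG/EB/- → run C
t=8: L0/L1/L2 = FHG/EB/- → run F
t=9: L0/L1/L2 = FHG/EB/- → run F
t=10: L0/L1/L2 = HG/EBF/- → run H
t=11: L0/L1/L2 = HG/EBF/- → run H
t=12: L0/L1/L2 = G/EBFH/- → run G
t=13: L0/L1/L2 = G/EBFH/- → run G
t=14: L0/L1/L2 = -/EBFHG/- → run E
t=15: L0/L1/L2 = -/EBFHG/- → run E
t=16: L0/L1/L2 = -/EBFHG/- → run E
t=17: L0/L1/L2 = -/EBFHG/- → run E
t=18: L0/L1/L2 = -/BFHG/E → run B
t=19: L0/L1/L2 = -/BFHG/E → run B
t=20: L0/L1/L2 = -/BFHG/E → run B
t=21: L0/L1/L2 = -/BFHG/E → run B
t=22: L0/L1/L2 = -/FHG/EB → run F
t=23: L0/L1/L2 = -/FHG/EB → run F
t=24: L0/L1/L2 = -/FHG/EB → run F
t=25: L0/L1/L2 = -/FHG/EB → run F
t=26: L0/L1/L2 = -/HG/EBF → run H
t=27: L0/L1/L2 = -/HG/EBF → run H
t=28: L0/L1/L2 = -/HG/EBF → run H
t=29: L0/L1/L2 = -/HG/EBF → run H
t=30: L0/L1/L2 = -/G/EBFH → run G
t=31: L0/L1/L2 = -/G/EBFH → run G
t=32: L0/L1/L2 = -/G/EBFH → run G
t=33: L0/L1/L2 = -/G/EBFH → run G
t=34: L0/L1/L2 = -/-/EBFH → run E
t=35: L0/L1/L2 = -/-/EBFH → run E
t=36: L0/L1/L2 = -/-/BFH → run B
t=37: L0/L1/L2 = -/-/BFH → run B
t=38: L0/L1/L2 = -/-/FH → run F
t=39: L0/L1/L2 = -/-/H → run H
t=40: (idle)
t=41: (idle)
t=42: (idle)
t=43: (idle)
t=44: (idle)
t=45: (idle)
t=46: (idle)

context switches = 16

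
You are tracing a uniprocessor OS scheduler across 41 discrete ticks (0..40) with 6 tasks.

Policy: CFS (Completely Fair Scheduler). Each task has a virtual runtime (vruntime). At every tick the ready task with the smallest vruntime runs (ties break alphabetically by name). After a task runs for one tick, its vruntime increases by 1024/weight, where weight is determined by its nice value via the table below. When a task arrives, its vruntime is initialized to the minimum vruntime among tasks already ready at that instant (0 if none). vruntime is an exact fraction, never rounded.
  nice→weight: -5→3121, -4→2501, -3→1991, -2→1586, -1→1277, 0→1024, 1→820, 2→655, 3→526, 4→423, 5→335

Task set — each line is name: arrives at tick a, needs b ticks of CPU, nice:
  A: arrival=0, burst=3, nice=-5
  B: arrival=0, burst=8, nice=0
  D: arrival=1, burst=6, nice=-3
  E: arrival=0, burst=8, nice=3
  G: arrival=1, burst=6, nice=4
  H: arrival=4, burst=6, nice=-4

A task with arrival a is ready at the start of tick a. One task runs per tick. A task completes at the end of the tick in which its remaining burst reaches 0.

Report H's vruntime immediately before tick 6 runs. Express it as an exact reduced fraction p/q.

t=0: vr[A=0 B=0 E=0] → run A
t=1: vr[A=1024/3121 B=0 D=0 E=0 G=0] → run B
t=2: vr[A=1024/3121 B=1 D=0 E=0 G=0] → run D
t=3: vr[A=1024/3121 B=1 D=1024/1991 E=0 G=0] → run E
t=4: vr[A=1024/3121 B=1 D=1024/1991 E=512/263 G=0 H=0] → run G
t=5: vr[A=1024/3121 B=1 D=1024/1991 E=512/263 G=1024/423 H=0] → run H
t=6: vr[A=1024/3121 B=1 D=1024/1991 E=512/263 G=1024/423 H=1024/2501] → run A
t=7: vr[A=2048/3121 B=1 D=1024/1991 E=512/263 G=1024/423 H=1024/2501] → run H
t=8: vr[A=2048/3121 B=1 D=1024/1991 E=512/263 G=1024/423 H=2048/2501] → run D
t=9: vr[A=2048/3121 B=1 D=2048/1991 E=512/263 G=1024/423 H=2048/2501] → run A
t=10: vr[B=1 D=2048/1991 E=512/263 G=1024/423 H=2048/2501] → run H
t=11: vr[B=1 D=2048/1991 E=512/263 G=1024/423 H=3072/2501] → run B
t=12: vr[B=2 D=2048/1991 E=512/263 G=1024/423 H=3072/2501] → run D
t=13: vr[B=2 D=3072/1991 E=512/263 G=1024/423 H=3072/2501] → run H
t=14: vr[B=2 D=3072/1991 E=512/263 G=1024/423 H=4096/2501] → run D
t=15: vr[B=2 D=4096/1991 E=512/263 G=1024/423 H=4096/2501] → run H
t=16: vr[B=2 D=4096/1991 E=512/263 G=1024/423 H=5120/2501] → run E
t=17: vr[B=2 D=4096/1991 E=1024/263 G=1024/423 H=5120/2501] → run B
t=18: vr[B=3 D=4096/1991 E=1024/263 G=1024/423 H=5120/2501] → run H
t=19: vr[B=3 D=4096/1991 E=1024/263 G=1024/423] → run D
t=20: vr[B=3 D=5120/1991 E=1024/263 G=1024/423] → run G
t=21: vr[B=3 D=5120/1991 E=1024/263 G=2048/423] → run D
t=22: vr[B=3 E=1024/263 G=2048/423] → run B
t=23: vr[B=4 E=1024/263 G=2048/423] → run E
t=24: vr[B=4 E=1536/263 G=2048/423] → run B
t=25: vr[B=5 E=1536/263 G=2048/423] → run G
t=26: vr[B=5 E=1536/263 G=1024/141] → run B
t=27: vr[B=6 E=1536/263 G=1024/141] → run E
t=28: vr[B=6 E=2048/263 G=1024/141] → run B
t=29: vr[B=7 E=2048/263 G=1024/141] → run B
t=30: vr[E=2048/263 G=1024/141] → run G
t=31: vr[E=2048/263 G=4096/423] → run E
t=32: vr[E=2560/263 G=4096/423] → run G
t=33: vr[E=2560/263 G=5120/423] → run E
t=34: vr[E=3072/263 G=5120/423] → run E
t=35: vr[E=3584/263 G=5120/423] → run G
t=36: vr[E=3584/263] → run E
t=37: (idle)
t=38: (idle)
t=39: (idle)
t=40: (idle)

vruntime(H, start of tick 6) = 1024/2501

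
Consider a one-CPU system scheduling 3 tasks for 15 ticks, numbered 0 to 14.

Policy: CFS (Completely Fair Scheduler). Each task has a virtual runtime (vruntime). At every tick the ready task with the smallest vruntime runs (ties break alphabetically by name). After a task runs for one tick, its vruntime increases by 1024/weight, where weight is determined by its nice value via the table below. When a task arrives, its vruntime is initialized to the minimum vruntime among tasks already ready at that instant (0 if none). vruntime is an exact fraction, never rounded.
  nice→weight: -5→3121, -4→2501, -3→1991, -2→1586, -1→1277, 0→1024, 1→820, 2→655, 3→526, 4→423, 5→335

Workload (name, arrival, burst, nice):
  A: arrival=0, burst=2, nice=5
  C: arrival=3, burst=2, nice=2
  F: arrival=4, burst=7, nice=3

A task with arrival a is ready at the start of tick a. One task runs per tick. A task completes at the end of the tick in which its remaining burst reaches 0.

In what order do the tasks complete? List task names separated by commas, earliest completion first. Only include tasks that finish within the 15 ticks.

completion order = A, C, F

t=0: vr[A=0] → run A
t=1: vr[A=1024/335] → run A
t=2: (idle)
t=3: vr[C=0] → run C
t=4: vr[C=1024/655 F=1024/655] → run C
t=5: vr[F=1024/655] → run F
t=6: vr[F=604672/172265] → run F
t=7: vr[F=940032/172265] → run F
t=8: vr[F=1275392/172265] → run F
t=9: vr[F=1610752/172265] → run F
t=10: vr[F=1946112/172265] → run F
t=11: vr[F=2281472/172265] → run F
t=12: (idle)
t=13: (idle)
t=14: (idle)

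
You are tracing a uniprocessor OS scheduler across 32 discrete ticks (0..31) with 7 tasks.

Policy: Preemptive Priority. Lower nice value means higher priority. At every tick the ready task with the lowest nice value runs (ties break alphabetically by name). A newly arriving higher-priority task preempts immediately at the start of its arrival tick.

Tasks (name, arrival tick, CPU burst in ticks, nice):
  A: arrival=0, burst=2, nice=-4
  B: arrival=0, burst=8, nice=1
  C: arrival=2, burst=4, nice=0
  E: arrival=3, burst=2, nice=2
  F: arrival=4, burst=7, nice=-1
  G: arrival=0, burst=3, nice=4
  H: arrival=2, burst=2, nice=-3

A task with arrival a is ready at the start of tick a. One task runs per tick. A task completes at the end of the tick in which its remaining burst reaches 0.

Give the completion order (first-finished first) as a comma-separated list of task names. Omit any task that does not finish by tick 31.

completion order = A, H, F, C, B, E, G

t=0: ready={A,B,G} → run A
t=1: ready={A,B,G} → run A
t=2: ready={B,C,G,H} → run H
t=3: ready={B,C,E,G,H} → run H
t=4: ready={B,C,E,F,G} → run F
t=5: ready={B,C,E,F,G} → run F
t=6: ready={B,C,E,F,G} → run F
t=7: ready={B,C,E,F,G} → run F
t=8: ready={B,C,E,F,G} → run F
t=9: ready={B,C,E,F,G} → run F
t=10: ready={B,C,E,F,G} → run F
t=11: ready={B,C,E,G} → run C
t=12: ready={B,C,E,G} → run C
t=13: ready={B,C,E,G} → run C
t=14: ready={B,C,E,G} → run C
t=15: ready={B,E,G} → run B
t=16: ready={B,E,G} → run B
t=17: ready={B,E,G} → run B
t=18: ready={B,E,G} → run B
t=19: ready={B,E,G} → run B
t=20: ready={B,E,G} → run B
t=21: ready={B,E,G} → run B
t=22: ready={B,E,G} → run B
t=23: ready={E,G} → run E
t=24: ready={E,G} → run E
t=25: ready={G} → run G
t=26: ready={G} → run G
t=27: ready={G} → run G
t=28: (idle)
t=29: (idle)
t=30: (idle)
t=31: (idle)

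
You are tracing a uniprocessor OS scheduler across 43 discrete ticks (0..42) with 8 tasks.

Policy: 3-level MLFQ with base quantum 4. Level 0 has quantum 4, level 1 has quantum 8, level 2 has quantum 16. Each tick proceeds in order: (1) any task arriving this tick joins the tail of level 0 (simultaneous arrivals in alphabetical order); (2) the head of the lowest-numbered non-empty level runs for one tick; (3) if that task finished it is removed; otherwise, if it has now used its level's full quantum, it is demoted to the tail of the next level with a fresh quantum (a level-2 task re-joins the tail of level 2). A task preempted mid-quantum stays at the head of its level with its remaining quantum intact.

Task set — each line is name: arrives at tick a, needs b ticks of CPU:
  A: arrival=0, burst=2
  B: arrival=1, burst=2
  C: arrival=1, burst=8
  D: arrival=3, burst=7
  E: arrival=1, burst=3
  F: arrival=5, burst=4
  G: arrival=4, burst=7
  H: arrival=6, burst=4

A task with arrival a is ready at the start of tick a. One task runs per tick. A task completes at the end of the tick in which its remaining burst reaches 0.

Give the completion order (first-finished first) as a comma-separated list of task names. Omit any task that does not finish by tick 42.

t=0: L0/L1/L2 = A/-/- → run A
t=1: L0/L1/L2 = ABCE/-/- → run A
t=2: L0/L1/L2 = BCE/-/- → run B
t=3: L0/L1/L2 = BCED/-/- → run B
t=4: L0/L1/L2 = CEDG/-/- → run C
t=5: L0/L1/L2 = CEDGF/-/- → run C
t=6: L0/L1/L2 = CEDGFH/-/- → run C
t=7: L0/L1/L2 = CEDGFH/-/- → run C
t=8: L0/L1/L2 = EDGFH/C/- → run E
t=9: L0/L1/L2 = EDGFH/C/- → run E
t=10: L0/L1/L2 = EDGFH/C/- → run E
t=11: L0/L1/L2 = DGFH/C/- → run D
t=12: L0/L1/L2 = DGFH/C/- → run D
t=13: L0/L1/L2 = DGFH/C/- → run D
t=14: L0/L1/L2 = DGFH/C/- → run D
t=15: L0/L1/L2 = GFH/CD/- → run G
t=16: L0/L1/L2 = GFH/CD/- → run G
t=17: L0/L1/L2 = GFH/CD/- → run G
t=18: L0/L1/L2 = GFH/CD/- → run G
t=19: L0/L1/L2 = FH/CDG/- → run F
t=20: L0/L1/L2 = FH/CDG/- → run F
t=21: L0/L1/L2 = FH/CDG/- → run F
t=22: L0/L1/L2 = FH/CDG/- → run F
t=23: L0/L1/L2 = H/CDG/- → run H
t=24: L0/L1/L2 = H/CDG/- → run H
t=25: L0/L1/L2 = H/CDG/- → run H
t=26: L0/L1/L2 = H/CDG/- → run H
t=27: L0/L1/L2 = -/CDG/- → run C
t=28: L0/L1/L2 = -/CDG/- → run C
t=29: L0/L1/L2 = -/CDG/- → run C
t=30: L0/L1/L2 = -/CDG/- → run C
t=31: L0/L1/L2 = -/DG/- → run D
t=32: L0/L1/L2 = -/DG/- → run D
t=33: L0/L1/L2 = -/DG/- → run D
t=34: L0/L1/L2 = -/G/- → run G
t=35: L0/L1/L2 = -/G/- → run G
t=36: L0/L1/L2 = -/G/- → run G
t=37: (idle)
t=38: (idle)
t=39: (idle)
t=40: (idle)
t=41: (idle)
t=42: (idle)

completion order = A, B, E, F, H, C, D, G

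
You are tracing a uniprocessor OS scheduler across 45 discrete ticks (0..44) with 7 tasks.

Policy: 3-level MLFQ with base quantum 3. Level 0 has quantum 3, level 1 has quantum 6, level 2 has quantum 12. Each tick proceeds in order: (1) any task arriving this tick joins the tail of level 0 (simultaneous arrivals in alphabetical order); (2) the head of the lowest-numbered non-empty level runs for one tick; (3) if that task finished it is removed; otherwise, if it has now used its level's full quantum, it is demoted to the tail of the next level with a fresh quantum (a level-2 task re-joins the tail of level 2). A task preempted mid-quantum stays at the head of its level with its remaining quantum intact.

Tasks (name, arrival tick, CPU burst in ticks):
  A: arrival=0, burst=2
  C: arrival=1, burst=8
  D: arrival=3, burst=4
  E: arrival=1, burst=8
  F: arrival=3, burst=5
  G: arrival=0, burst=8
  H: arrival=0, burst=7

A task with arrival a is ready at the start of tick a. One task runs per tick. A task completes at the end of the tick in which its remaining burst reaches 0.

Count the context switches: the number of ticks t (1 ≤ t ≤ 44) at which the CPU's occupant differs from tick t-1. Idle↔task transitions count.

t=0: L0/L1/L2 = AGH/-/- → run A
t=1: L0/L1/L2 = AGHCE/-/- → run A
t=2: L0/L1/L2 = GHCE/-/- → run G
t=3: L0/L1/L2 = GHCEDF/-/- → run G
t=4: L0/L1/L2 = GHCEDF/-/- → run G
t=5: L0/L1/L2 = HCEDF/G/- → run H
t=6: L0/L1/L2 = HCEDF/G/- → run H
t=7: L0/L1/L2 = HCEDF/G/- → run H
t=8: L0/L1/L2 = CEDF/GH/- → run C
t=9: L0/L1/L2 = CEDF/GH/- → run C
t=10: L0/L1/L2 = CEDF/GH/- → run C
t=11: L0/L1/L2 = EDF/GHC/- → run E
t=12: L0/L1/L2 = EDF/GHC/- → run E
t=13: L0/L1/L2 = EDF/GHC/- → run E
t=14: L0/L1/L2 = DF/GHCE/- → run D
t=15: L0/L1/L2 = DF/GHCE/- → run D
t=16: L0/L1/L2 = DF/GHCE/- → run D
t=17: L0/L1/L2 = F/GHCED/- → run F
t=18: L0/L1/L2 = F/GHCED/- → run F
t=19: L0/L1/L2 = F/GHCED/- → run F
t=20: L0/L1/L2 = -/GHCEDF/- → run G
t=21: L0/L1/L2 = -/GHCEDF/- → run G
t=22: L0/L1/L2 = -/GHCEDF/- → run G
t=23: L0/L1/L2 = -/GHCEDF/- → run G
t=24: L0/L1/L2 = -/GHCEDF/- → run G
t=25: L0/L1/L2 = -/HCEDF/- → run H
t=26: L0/L1/L2 = -/HCEDF/- → run H
t=27: L0/L1/L2 = -/HCEDF/- → run H
t=28: L0/L1/L2 = -/HCEDF/- → run H
t=29: L0/L1/L2 = -/CEDF/- → run C
t=30: L0/L1/L2 = -/CEDF/- → run C
t=31: L0/L1/L2 = -/CEDF/- → run C
t=32: L0/L1/L2 = -/CEDF/- → run C
t=33: L0/L1/L2 = -/CEDF/- → run C
t=34: L0/L1/L2 = -/EDF/- → run E
t=35: L0/L1/L2 = -/EDF/- → run E
t=36: L0/L1/L2 = -/EDF/- → run E
t=37: L0/L1/L2 = -/EDF/- → run E
t=38: L0/L1/L2 = -/EDF/- → run E
t=39: L0/L1/L2 = -/DF/- → run D
t=40: L0/L1/L2 = -/F/- → run F
t=41: L0/L1/L2 = -/F/- → run F
t=42: (idle)
t=43: (idle)
t=44: (idle)

context switches = 13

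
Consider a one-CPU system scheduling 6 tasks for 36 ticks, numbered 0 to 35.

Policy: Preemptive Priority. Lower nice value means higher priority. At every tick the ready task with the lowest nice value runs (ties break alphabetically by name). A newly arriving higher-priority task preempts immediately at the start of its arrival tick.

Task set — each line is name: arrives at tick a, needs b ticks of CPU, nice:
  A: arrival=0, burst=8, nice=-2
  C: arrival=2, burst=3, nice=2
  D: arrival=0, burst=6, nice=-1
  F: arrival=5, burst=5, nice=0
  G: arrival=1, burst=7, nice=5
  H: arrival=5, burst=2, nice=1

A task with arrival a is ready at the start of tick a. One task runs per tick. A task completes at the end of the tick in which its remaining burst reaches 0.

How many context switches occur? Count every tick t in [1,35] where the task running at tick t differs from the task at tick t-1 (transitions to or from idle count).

context switches = 6

t=0: ready={A,D} → run A
t=1: ready={A,D,G} → run A
t=2: ready={A,C,D,G} → run A
t=3: ready={A,C,D,G} → run A
t=4: ready={A,C,D,G} → run A
t=5: ready={A,C,D,F,G,H} → run A
t=6: ready={A,C,D,F,G,H} → run A
t=7: ready={A,C,D,F,G,H} → run A
t=8: ready={C,D,F,G,H} → run D
t=9: ready={C,D,F,G,H} → run D
t=10: ready={C,D,F,G,H} → run D
t=11: ready={C,D,F,G,H} → run D
t=12: ready={C,D,F,G,H} → run D
t=13: ready={C,D,F,G,H} → run D
t=14: ready={C,F,G,H} → run F
t=15: ready={C,F,G,H} → run F
t=16: ready={C,F,G,H} → run F
t=17: ready={C,F,G,H} → run F
t=18: ready={C,F,G,H} → run F
t=19: ready={C,G,H} → run H
t=20: ready={C,G,H} → run H
t=21: ready={C,G} → run C
t=22: ready={C,G} → run C
t=23: ready={C,G} → run C
t=24: ready={G} → run G
t=25: ready={G} → run G
t=26: ready={G} → run G
t=27: ready={G} → run G
t=28: ready={G} → run G
t=29: ready={G} → run G
t=30: ready={G} → run G
t=31: (idle)
t=32: (idle)
t=33: (idle)
t=34: (idle)
t=35: (idle)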